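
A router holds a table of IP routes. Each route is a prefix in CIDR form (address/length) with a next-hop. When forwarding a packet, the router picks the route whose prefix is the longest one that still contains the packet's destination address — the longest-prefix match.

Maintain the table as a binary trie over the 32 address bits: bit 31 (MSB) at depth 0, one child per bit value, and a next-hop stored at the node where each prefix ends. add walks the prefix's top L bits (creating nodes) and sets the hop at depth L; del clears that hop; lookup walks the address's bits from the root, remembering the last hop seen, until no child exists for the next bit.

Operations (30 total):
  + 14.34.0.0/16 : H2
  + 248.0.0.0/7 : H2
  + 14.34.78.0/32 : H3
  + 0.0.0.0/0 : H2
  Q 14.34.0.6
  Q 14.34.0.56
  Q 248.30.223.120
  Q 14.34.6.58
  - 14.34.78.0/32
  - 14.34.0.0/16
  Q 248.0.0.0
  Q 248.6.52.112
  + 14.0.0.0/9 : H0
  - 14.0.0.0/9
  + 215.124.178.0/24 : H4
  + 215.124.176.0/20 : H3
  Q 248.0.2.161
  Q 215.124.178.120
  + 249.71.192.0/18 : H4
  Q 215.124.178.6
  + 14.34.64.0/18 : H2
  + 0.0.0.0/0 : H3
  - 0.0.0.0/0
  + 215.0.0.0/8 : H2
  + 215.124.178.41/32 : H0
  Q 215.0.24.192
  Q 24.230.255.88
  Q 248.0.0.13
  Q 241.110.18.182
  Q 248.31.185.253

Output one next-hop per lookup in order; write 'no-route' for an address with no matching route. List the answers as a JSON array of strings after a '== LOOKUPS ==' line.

Apply in order:
  + 14.34.0.0/16 (H2) depth=16
  + 248.0.0.0/7 (H2) depth=7
  + 14.34.78.0/32 (H3) depth=32
  + 0.0.0.0/0 (H2) depth=0
  Q 14.34.0.6: descend 00001110001000100 ; hops seen [H2,H2] ; pick H2
  Q 14.34.0.56: descend 00001110001000100 ; hops seen [H2,H2] ; pick H2
  Q 248.30.223.120: descend 1111100 ; hops seen [H2,H2] ; pick H2
  Q 14.34.6.58: descend 00001110001000100 ; hops seen [H2,H2] ; pick H2
  - 14.34.78.0/32 clear@32
  - 14.34.0.0/16 clear@16
  Q 248.0.0.0: descend 1111100 ; hops seen [H2,H2] ; pick H2
  Q 248.6.52.112: descend 1111100 ; hops seen [H2,H2] ; pick H2
  + 14.0.0.0/9 (H0) depth=9
  - 14.0.0.0/9 clear@9
  + 215.124.178.0/24 (H4) depth=24
  + 215.124.176.0/20 (H3) depth=20
  Q 248.0.2.161: descend 1111100 ; hops seen [H2,H2] ; pick H2
  Q 215.124.178.120: descend 110101110111110010110010 ; hops seen [H2,H3,H4] ; pick H4
  + 249.71.192.0/18 (H4) depth=18
  Q 215.124.178.6: descend 110101110111110010110010 ; hops seen [H2,H3,H4] ; pick H4
  + 14.34.64.0/18 (H2) depth=18
  + 0.0.0.0/0 (H3) depth=0
  - 0.0.0.0/0 clear@0
  + 215.0.0.0/8 (H2) depth=8
  + 215.124.178.41/32 (H0) depth=32
  Q 215.0.24.192: descend 110101110 ; hops seen [H2] ; pick H2
  Q 24.230.255.88: descend 000 ; hops seen [∅] ; pick no-route
  Q 248.0.0.13: descend 1111100 ; hops seen [H2] ; pick H2
  Q 241.110.18.182: descend 1111 ; hops seen [∅] ; pick no-route
  Q 248.31.185.253: descend 1111100 ; hops seen [H2] ; pick H2

== LOOKUPS ==
["H2","H2","H2","H2","H2","H2","H2","H4","H4","H2","no-route","H2","no-route","H2"]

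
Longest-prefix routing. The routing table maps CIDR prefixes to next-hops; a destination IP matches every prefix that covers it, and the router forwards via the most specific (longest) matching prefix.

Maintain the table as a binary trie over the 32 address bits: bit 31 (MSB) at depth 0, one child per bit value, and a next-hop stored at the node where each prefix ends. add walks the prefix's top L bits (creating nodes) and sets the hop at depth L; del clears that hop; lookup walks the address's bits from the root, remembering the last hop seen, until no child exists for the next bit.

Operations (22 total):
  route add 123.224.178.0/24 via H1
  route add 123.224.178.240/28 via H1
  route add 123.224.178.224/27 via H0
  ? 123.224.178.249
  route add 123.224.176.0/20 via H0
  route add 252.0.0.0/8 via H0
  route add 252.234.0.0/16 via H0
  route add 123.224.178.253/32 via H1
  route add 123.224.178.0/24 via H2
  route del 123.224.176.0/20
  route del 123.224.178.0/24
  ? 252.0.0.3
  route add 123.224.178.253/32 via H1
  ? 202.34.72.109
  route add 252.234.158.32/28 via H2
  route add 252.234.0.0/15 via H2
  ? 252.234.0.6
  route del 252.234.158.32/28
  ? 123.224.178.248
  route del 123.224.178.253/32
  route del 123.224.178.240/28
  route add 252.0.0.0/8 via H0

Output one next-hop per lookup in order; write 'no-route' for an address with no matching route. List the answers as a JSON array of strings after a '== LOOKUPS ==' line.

Apply in order:
  + 123.224.178.0/24 (H1) depth=24
  + 123.224.178.240/28 (H1) depth=28
  + 123.224.178.224/27 (H0) depth=27
  lookup 123.224.178.249: bits 0111101111100000101100101111 walk d0:-→d1:-→d2:-→d3:-→d4:-→d5:-→d6:-→d7:-→d8:-→d9:-→d10:-→d11:-→d12:-→d13:-→d14:-→d15:-→d16:-→d17:-→d18:-→d19:-→d20:-→d21:-→d22:-→d23:-→d24:H1→d25:-→d26:-→d27:H0→d28:H1 -> H1
  + 123.224.176.0/20 (H0) depth=20
  + 252.0.0.0/8 (H0) depth=8
  + 252.234.0.0/16 (H0) depth=16
  + 123.224.178.253/32 (H1) depth=32
  + 123.224.178.0/24 (H2) depth=24
  - 123.224.176.0/20 clear@20
  - 123.224.178.0/24 clear@24
  lookup 252.0.0.3: bits 11111100 walk d0:-→d1:-→d2:-→d3:-→d4:-→d5:-→d6:-→d7:-→d8:H0 -> H0
  + 123.224.178.253/32 (H1) depth=32
  lookup 202.34.72.109: bits 11 walk d0:-→d1:-→d2:- -> no-route
  + 252.234.158.32/28 (H2) depth=28
  + 252.234.0.0/15 (H2) depth=15
  lookup 252.234.0.6: bits 1111110011101010 walk d0:-→d1:-→d2:-→d3:-→d4:-→d5:-→d6:-→d7:-→d8:H0→d9:-→d10:-→d11:-→d12:-→d13:-→d14:-→d15:H2→d16:H0 -> H0
  - 252.234.158.32/28 clear@28
  lookup 123.224.178.248: bits 01111011111000001011001011111 walk d0:-→d1:-→d2:-→d3:-→d4:-→d5:-→d6:-→d7:-→d8:-→d9:-→d10:-→d11:-→d12:-→d13:-→d14:-→d15:-→d16:-→d17:-→d18:-→d19:-→d20:-→d21:-→d22:-→d23:-→d24:-→d25:-→d26:-→d27:H0→d28:H1→d29:- -> H1
  - 123.224.178.253/32 clear@32
  - 123.224.178.240/28 clear@28
  + 252.0.0.0/8 (H0) depth=8

== LOOKUPS ==
["H1","H0","no-route","H0","H1"]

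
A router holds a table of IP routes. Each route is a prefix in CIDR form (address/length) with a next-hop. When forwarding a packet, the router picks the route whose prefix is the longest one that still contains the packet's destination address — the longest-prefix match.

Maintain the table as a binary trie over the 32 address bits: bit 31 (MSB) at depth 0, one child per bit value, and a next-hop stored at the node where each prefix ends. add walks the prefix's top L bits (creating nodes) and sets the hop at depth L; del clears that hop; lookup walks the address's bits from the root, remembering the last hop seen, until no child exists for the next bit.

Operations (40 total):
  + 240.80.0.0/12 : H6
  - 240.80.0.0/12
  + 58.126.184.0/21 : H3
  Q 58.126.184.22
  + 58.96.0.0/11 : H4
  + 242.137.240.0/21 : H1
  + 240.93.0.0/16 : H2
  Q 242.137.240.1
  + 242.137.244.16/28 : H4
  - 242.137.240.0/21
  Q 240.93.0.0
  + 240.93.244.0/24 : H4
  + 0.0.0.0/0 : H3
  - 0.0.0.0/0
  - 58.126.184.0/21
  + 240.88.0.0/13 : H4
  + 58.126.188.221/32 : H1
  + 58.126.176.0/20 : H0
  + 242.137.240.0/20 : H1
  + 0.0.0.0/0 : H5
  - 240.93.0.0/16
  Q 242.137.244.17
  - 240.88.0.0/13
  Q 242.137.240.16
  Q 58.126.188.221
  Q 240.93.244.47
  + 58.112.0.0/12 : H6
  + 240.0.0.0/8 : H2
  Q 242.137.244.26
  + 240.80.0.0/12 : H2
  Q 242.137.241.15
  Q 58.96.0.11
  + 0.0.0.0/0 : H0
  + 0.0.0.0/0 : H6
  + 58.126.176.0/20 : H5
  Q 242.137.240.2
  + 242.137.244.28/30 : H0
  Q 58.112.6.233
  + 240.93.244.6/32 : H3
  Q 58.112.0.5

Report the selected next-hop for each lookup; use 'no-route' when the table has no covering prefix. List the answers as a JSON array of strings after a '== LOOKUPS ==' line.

Apply in order:
  + 240.80.0.0/12 (H6) depth=12
  del 240.80.0.0/12 (clear depth 12)
  + 58.126.184.0/21 (H3) depth=21
  Q 58.126.184.22: descend 001110100111111010111 ; hops seen [H3] ; pick H3
  + 58.96.0.0/11 (H4) depth=11
  + 242.137.240.0/21 (H1) depth=21
  + 240.93.0.0/16 (H2) depth=16
  Q 242.137.240.1: descend 111100101000100111110 ; hops seen [H1] ; pick H1
  + 242.137.244.16/28 (H4) depth=28
  del 242.137.240.0/21 (clear depth 21)
  Q 240.93.0.0: descend 1111000001011101 ; hops seen [H2] ; pick H2
  + 240.93.244.0/24 (H4) depth=24
  + 0.0.0.0/0 (H3) depth=0
  del 0.0.0.0/0 (clear depth 0)
  del 58.126.184.0/21 (clear depth 21)
  + 240.88.0.0/13 (H4) depth=13
  + 58.126.188.221/32 (H1) depth=32
  + 58.126.176.0/20 (H0) depth=20
  + 242.137.240.0/20 (H1) depth=20
  + 0.0.0.0/0 (H5) depth=0
  del 240.93.0.0/16 (clear depth 16)
  Q 242.137.244.17: descend 1111001010001001111101000001 ; hops seen [H5,H1,H4] ; pick H4
  del 240.88.0.0/13 (clear depth 13)
  Q 242.137.240.16: descend 111100101000100111110 ; hops seen [H5,H1] ; pick H1
  Q 58.126.188.221: descend 00111010011111101011110011011101 ; hops seen [H5,H4,H0,H1] ; pick H1
  Q 240.93.244.47: descend 111100000101110111110100 ; hops seen [H5,H4] ; pick H4
  + 58.112.0.0/12 (H6) depth=12
  + 240.0.0.0/8 (H2) depth=8
  Q 242.137.244.26: descend 1111001010001001111101000001 ; hops seen [H5,H1,H4] ; pick H4
  + 240.80.0.0/12 (H2) depth=12
  Q 242.137.241.15: descend 111100101000100111110 ; hops seen [H5,H1] ; pick H1
  Q 58.96.0.11: descend 00111010011 ; hops seen [H5,H4] ; pick H4
  + 0.0.0.0/0 (H0) depth=0
  + 0.0.0.0/0 (H6) depth=0
  + 58.126.176.0/20 (H5) depth=20
  Q 242.137.240.2: descend 111100101000100111110 ; hops seen [H6,H1] ; pick H1
  + 242.137.244.28/30 (H0) depth=30
  Q 58.112.6.233: descend 001110100111 ; hops seen [H6,H4,H6] ; pick H6
  + 240.93.244.6/32 (H3) depth=32
  Q 58.112.0.5: descend 001110100111 ; hops seen [H6,H4,H6] ; pick H6

== LOOKUPS ==
["H3","H1","H2","H4","H1","H1","H4","H4","H1","H4","H1","H6","H6"]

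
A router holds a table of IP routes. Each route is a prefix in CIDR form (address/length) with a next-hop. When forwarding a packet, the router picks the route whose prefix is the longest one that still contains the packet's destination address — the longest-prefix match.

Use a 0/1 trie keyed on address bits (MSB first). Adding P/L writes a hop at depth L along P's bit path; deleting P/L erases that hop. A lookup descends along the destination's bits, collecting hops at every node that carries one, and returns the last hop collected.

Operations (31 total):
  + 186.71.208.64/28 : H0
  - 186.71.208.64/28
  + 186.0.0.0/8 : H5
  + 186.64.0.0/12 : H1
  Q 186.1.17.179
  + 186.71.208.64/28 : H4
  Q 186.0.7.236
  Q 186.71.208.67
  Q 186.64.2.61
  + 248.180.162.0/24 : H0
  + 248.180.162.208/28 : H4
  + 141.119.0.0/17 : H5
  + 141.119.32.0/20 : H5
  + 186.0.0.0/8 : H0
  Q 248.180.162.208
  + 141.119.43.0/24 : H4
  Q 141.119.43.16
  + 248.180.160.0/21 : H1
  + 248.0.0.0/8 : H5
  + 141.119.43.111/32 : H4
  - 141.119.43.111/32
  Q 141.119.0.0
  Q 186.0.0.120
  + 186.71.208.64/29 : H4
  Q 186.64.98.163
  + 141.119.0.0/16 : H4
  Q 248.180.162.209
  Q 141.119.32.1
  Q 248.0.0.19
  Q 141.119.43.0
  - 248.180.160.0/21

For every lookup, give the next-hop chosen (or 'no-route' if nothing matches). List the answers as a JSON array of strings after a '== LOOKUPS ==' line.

Apply in order:
  add 186.71.208.64/28 -> H0 at depth 28
  - 186.71.208.64/28 clear@28
  add 186.0.0.0/8 -> H5 at depth 8
  add 186.64.0.0/12 -> H1 at depth 12
  lookup 186.1.17.179: bits 101110100 walk d0:-→d1:-→d2:-→d3:-→d4:-→d5:-→d6:-→d7:-→d8:H5→d9:- -> H5
  add 186.71.208.64/28 -> H4 at depth 28
  lookup 186.0.7.236: bits 101110100 walk d0:-→d1:-→d2:-→d3:-→d4:-→d5:-→d6:-→d7:-→d8:H5→d9:- -> H5
  lookup 186.71.208.67: bits 1011101001000111110100000100 walk d0:-→d1:-→d2:-→d3:-→d4:-→d5:-→d6:-→d7:-→d8:H5→d9:-→d10:-→d11:-→d12:H1→d13:-→d14:-→d15:-→d16:-→d17:-→d18:-→d19:-→d20:-→d21:-→d22:-→d23:-→d24:-→d25:-→d26:-→d27:-→d28:H4 -> H4
  lookup 186.64.2.61: bits 1011101001000 walk d0:-→d1:-→d2:-→d3:-→d4:-→d5:-→d6:-→d7:-→d8:H5→d9:-→d10:-→d11:-→d12:H1→d13:- -> H1
  add 248.180.162.0/24 -> H0 at depth 24
  add 248.180.162.208/28 -> H4 at depth 28
  add 141.119.0.0/17 -> H5 at depth 17
  add 141.119.32.0/20 -> H5 at depth 20
  add 186.0.0.0/8 -> H0 at depth 8
  lookup 248.180.162.208: bits 1111100010110100101000101101 walk d0:-→d1:-→d2:-→d3:-→d4:-→d5:-→d6:-→d7:-→d8:-→d9:-→d10:-→d11:-→d12:-→d13:-→d14:-→d15:-→d16:-→d17:-→d18:-→d19:-→d20:-→d21:-→d22:-→d23:-→d24:H0→d25:-→d26:-→d27:-→d28:H4 -> H4
  add 141.119.43.0/24 -> H4 at depth 24
  lookup 141.119.43.16: bits 100011010111011100101011 walk d0:-→d1:-→d2:-→d3:-→d4:-→d5:-→d6:-→d7:-→d8:-→d9:-→d10:-→d11:-→d12:-→d13:-→d14:-→d15:-→d16:-→d17:H5→d18:-→d19:-→d20:H5→d21:-→d22:-→d23:-→d24:H4 -> H4
  add 248.180.160.0/21 -> H1 at depth 21
  add 248.0.0.0/8 -> H5 at depth 8
  add 141.119.43.111/32 -> H4 at depth 32
  - 141.119.43.111/32 clear@32
  lookup 141.119.0.0: bits 100011010111011100 walk d0:-→d1:-→d2:-→d3:-→d4:-→d5:-→d6:-→d7:-→d8:-→d9:-→d10:-→d11:-→d12:-→d13:-→d14:-→d15:-→d16:-→d17:H5→d18:- -> H5
  lookup 186.0.0.120: bits 101110100 walk d0:-→d1:-→d2:-→d3:-→d4:-→d5:-→d6:-→d7:-→d8:H0→d9:- -> H0
  add 186.71.208.64/29 -> H4 at depth 29
  lookup 186.64.98.163: bits 1011101001000 walk d0:-→d1:-→d2:-→d3:-→d4:-→d5:-→d6:-→d7:-→d8:H0→d9:-→d10:-→d11:-→d12:H1→d13:- -> H1
  add 141.119.0.0/16 -> H4 at depth 16
  lookup 248.180.162.209: bits 1111100010110100101000101101 walk d0:-→d1:-→d2:-→d3:-→d4:-→d5:-→d6:-→d7:-→d8:H5→d9:-→d10:-→d11:-→d12:-→d13:-→d14:-→d15:-→d16:-→d17:-→d18:-→d19:-→d20:-→d21:H1→d22:-→d23:-→d24:H0→d25:-→d26:-→d27:-→d28:H4 -> H4
  lookup 141.119.32.1: bits 10001101011101110010 walk d0:-→d1:-→d2:-→d3:-→d4:-→d5:-→d6:-→d7:-→d8:-→d9:-→d10:-→d11:-→d12:-→d13:-→d14:-→d15:-→d16:H4→d17:H5→d18:-→d19:-→d20:H5 -> H5
  lookup 248.0.0.19: bits 11111000 walk d0:-→d1:-→d2:-→d3:-→d4:-→d5:-→d6:-→d7:-→d8:H5 -> H5
  lookup 141.119.43.0: bits 1000110101110111001010110 walk d0:-→d1:-→d2:-→d3:-→d4:-→d5:-→d6:-→d7:-→d8:-→d9:-→d10:-→d11:-→d12:-→d13:-→d14:-→d15:-→d16:H4→d17:H5→d18:-→d19:-→d20:H5→d21:-→d22:-→d23:-→d24:H4→d25:- -> H4
  - 248.180.160.0/21 clear@21

== LOOKUPS ==
["H5","H5","H4","H1","H4","H4","H5","H0","H1","H4","H5","H5","H4"]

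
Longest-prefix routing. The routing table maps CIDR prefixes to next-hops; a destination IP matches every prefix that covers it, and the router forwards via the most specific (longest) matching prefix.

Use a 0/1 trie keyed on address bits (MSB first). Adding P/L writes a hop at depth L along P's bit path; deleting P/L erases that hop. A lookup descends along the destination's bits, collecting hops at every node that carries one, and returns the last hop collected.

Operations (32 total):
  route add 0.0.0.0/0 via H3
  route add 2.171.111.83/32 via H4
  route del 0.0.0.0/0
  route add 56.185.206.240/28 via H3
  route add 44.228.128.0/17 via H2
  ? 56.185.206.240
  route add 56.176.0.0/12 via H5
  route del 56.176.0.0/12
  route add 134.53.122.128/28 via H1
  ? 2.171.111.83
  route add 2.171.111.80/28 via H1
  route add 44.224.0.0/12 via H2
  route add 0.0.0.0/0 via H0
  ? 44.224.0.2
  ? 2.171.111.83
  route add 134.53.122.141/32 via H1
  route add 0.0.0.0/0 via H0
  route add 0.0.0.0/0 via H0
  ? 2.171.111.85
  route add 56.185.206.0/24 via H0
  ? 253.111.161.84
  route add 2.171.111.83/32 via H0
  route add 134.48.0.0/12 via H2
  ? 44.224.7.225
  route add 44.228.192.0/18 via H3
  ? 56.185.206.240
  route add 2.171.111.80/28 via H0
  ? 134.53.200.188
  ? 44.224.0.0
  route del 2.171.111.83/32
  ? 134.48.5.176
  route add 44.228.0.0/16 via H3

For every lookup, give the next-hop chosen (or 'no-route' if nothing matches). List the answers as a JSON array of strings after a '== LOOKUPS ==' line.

Apply in order:
  add 0.0.0.0/0 -> H3 at depth 0
  add 2.171.111.83/32 -> H4 at depth 32
  - 0.0.0.0/0 clear@0
  add 56.185.206.240/28 -> H3 at depth 28
  add 44.228.128.0/17 -> H2 at depth 17
  Q 56.185.206.240: descend 0011100010111001110011101111 ; hops seen [H3] ; pick H3
  add 56.176.0.0/12 -> H5 at depth 12
  - 56.176.0.0/12 clear@12
  add 134.53.122.128/28 -> H1 at depth 28
  Q 2.171.111.83: descend 00000010101010110110111101010011 ; hops seen [H4] ; pick H4
  add 2.171.111.80/28 -> H1 at depth 28
  add 44.224.0.0/12 -> H2 at depth 12
  add 0.0.0.0/0 -> H0 at depth 0
  Q 44.224.0.2: descend 0010110011100 ; hops seen [H0,H2] ; pick H2
  Q 2.171.111.83: descend 00000010101010110110111101010011 ; hops seen [H0,H1,H4] ; pick H4
  add 134.53.122.141/32 -> H1 at depth 32
  add 0.0.0.0/0 -> H0 at depth 0
  add 0.0.0.0/0 -> H0 at depth 0
  Q 2.171.111.85: descend 00000010101010110110111101010 ; hops seen [H0,H1] ; pick H1
  add 56.185.206.0/24 -> H0 at depth 24
  Q 253.111.161.84: descend 1 ; hops seen [H0] ; pick H0
  add 2.171.111.83/32 -> H0 at depth 32
  add 134.48.0.0/12 -> H2 at depth 12
  Q 44.224.7.225: descend 0010110011100 ; hops seen [H0,H2] ; pick H2
  add 44.228.192.0/18 -> H3 at depth 18
  Q 56.185.206.240: descend 0011100010111001110011101111 ; hops seen [H0,H0,H3] ; pick H3
  add 2.171.111.80/28 -> H0 at depth 28
  Q 134.53.200.188: descend 1000011000110101 ; hops seen [H0,H2] ; pick H2
  Q 44.224.0.0: descend 0010110011100 ; hops seen [H0,H2] ; pick H2
  - 2.171.111.83/32 clear@32
  Q 134.48.5.176: descend 1000011000110 ; hops seen [H0,H2] ; pick H2
  add 44.228.0.0/16 -> H3 at depth 16

== LOOKUPS ==
["H3","H4","H2","H4","H1","H0","H2","H3","H2","H2","H2"]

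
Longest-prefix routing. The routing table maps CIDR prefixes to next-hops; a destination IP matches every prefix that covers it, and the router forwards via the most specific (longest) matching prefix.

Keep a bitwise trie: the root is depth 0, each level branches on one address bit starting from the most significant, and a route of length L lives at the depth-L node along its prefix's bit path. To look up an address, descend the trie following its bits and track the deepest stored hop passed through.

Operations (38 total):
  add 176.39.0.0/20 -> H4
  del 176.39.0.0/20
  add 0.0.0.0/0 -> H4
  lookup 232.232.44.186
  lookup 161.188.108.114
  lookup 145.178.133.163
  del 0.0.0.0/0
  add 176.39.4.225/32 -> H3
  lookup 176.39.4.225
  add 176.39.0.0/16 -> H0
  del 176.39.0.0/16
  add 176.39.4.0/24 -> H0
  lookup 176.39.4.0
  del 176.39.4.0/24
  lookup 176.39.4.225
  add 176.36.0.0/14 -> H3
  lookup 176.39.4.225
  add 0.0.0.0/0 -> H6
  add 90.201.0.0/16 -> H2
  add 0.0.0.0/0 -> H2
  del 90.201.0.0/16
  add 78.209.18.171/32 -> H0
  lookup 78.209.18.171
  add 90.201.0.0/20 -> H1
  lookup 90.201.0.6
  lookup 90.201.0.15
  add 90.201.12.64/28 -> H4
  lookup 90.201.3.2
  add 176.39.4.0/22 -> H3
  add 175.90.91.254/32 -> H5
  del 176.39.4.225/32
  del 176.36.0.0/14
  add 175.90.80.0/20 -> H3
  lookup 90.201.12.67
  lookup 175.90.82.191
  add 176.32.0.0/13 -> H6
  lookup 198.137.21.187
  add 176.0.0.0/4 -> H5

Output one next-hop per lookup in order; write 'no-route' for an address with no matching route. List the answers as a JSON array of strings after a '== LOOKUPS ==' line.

Trace:
  add 176.39.0.0/20 -> H4 at depth 20
  del 176.39.0.0/20 (clear depth 20)
  add 0.0.0.0/0 -> H4 at depth 0
  ? 232.232.44.186  path d0:H4→d1:-  best=H4
  ? 161.188.108.114  path d0:H4→d1:-→d2:-→d3:-  best=H4
  ? 145.178.133.163  path d0:H4→d1:-→d2:-  best=H4
  del 0.0.0.0/0 (clear depth 0)
  add 176.39.4.225/32 -> H3 at depth 32
  ? 176.39.4.225  path d0:-→d1:-→d2:-→d3:-→d4:-→d5:-→d6:-→d7:-→d8:-→d9:-→d10:-→d11:-→d12:-→d13:-→d14:-→d15:-→d16:-→d17:-→d18:-→d19:-→d20:-→d21:-→d22:-→d23:-→d24:-→d25:-→d26:-→d27:-→d28:-→d29:-→d30:-→d31:-→d32:H3  best=H3
  add 176.39.0.0/16 -> H0 at depth 16
  del 176.39.0.0/16 (clear depth 16)
  add 176.39.4.0/24 -> H0 at depth 24
  ? 176.39.4.0  path d0:-→d1:-→d2:-→d3:-→d4:-→d5:-→d6:-→d7:-→d8:-→d9:-→d10:-→d11:-→d12:-→d13:-→d14:-→d15:-→d16:-→d17:-→d18:-→d19:-→d20:-→d21:-→d22:-→d23:-→d24:H0  best=H0
  del 176.39.4.0/24 (clear depth 24)
  ? 176.39.4.225  path d0:-→d1:-→d2:-→d3:-→d4:-→d5:-→d6:-→d7:-→d8:-→d9:-→d10:-→d11:-→d12:-→d13:-→d14:-→d15:-→d16:-→d17:-→d18:-→d19:-→d20:-→d21:-→d22:-→d23:-→d24:-→d25:-→d26:-→d27:-→d28:-→d29:-→d30:-→d31:-→d32:H3  best=H3
  add 176.36.0.0/14 -> H3 at depth 14
  ? 176.39.4.225  path d0:-→d1:-→d2:-→d3:-→d4:-→d5:-→d6:-→d7:-→d8:-→d9:-→d10:-→d11:-→d12:-→d13:-→d14:H3→d15:-→d16:-→d17:-→d18:-→d19:-→d20:-→d21:-→d22:-→d23:-→d24:-→d25:-→d26:-→d27:-→d28:-→d29:-→d30:-→d31:-→d32:H3  best=H3
  add 0.0.0.0/0 -> H6 at depth 0
  add 90.201.0.0/16 -> H2 at depth 16
  add 0.0.0.0/0 -> H2 at depth 0
  del 90.201.0.0/16 (clear depth 16)
  add 78.209.18.171/32 -> H0 at depth 32
  ? 78.209.18.171  path d0:H2→d1:-→d2:-→d3:-→d4:-→d5:-→d6:-→d7:-→d8:-→d9:-→d10:-→d11:-→d12:-→d13:-→d14:-→d15:-→d16:-→d17:-→d18:-→d19:-→d20:-→d21:-→d22:-→d23:-→d24:-→d25:-→d26:-→d27:-→d28:-→d29:-→d30:-→d31:-→d32:H0  best=H0
  add 90.201.0.0/20 -> H1 at depth 20
  ? 90.201.0.6  path d0:H2→d1:-→d2:-→d3:-→d4:-→d5:-→d6:-→d7:-→d8:-→d9:-→d10:-→d11:-→d12:-→d13:-→d14:-→d15:-→d16:-→d17:-→d18:-→d19:-→d20:H1  best=H1
  ? 90.201.0.15  path d0:H2→d1:-→d2:-→d3:-→d4:-→d5:-→d6:-→d7:-→d8:-→d9:-→d10:-→d11:-→d12:-→d13:-→d14:-→d15:-→d16:-→d17:-→d18:-→d19:-→d20:H1  best=H1
  add 90.201.12.64/28 -> H4 at depth 28
  ? 90.201.3.2  path d0:H2→d1:-→d2:-→d3:-→d4:-→d5:-→d6:-→d7:-→d8:-→d9:-→d10:-→d11:-→d12:-→d13:-→d14:-→d15:-→d16:-→d17:-→d18:-→d19:-→d20:H1  best=H1
  add 176.39.4.0/22 -> H3 at depth 22
  add 175.90.91.254/32 -> H5 at depth 32
  del 176.39.4.225/32 (clear depth 32)
  del 176.36.0.0/14 (clear depth 14)
  add 175.90.80.0/20 -> H3 at depth 20
  ? 90.201.12.67  path d0:H2→d1:-→d2:-→d3:-→d4:-→d5:-→d6:-→d7:-→d8:-→d9:-→d10:-→d11:-→d12:-→d13:-→d14:-→d15:-→d16:-→d17:-→d18:-→d19:-→d20:H1→d21:-→d22:-→d23:-→d24:-→d25:-→d26:-→d27:-→d28:H4  best=H4
  ? 175.90.82.191  path d0:H2→d1:-→d2:-→d3:-→d4:-→d5:-→d6:-→d7:-→d8:-→d9:-→d10:-→d11:-→d12:-→d13:-→d14:-→d15:-→d16:-→d17:-→d18:-→d19:-→d20:H3  best=H3
  add 176.32.0.0/13 -> H6 at depth 13
  ? 198.137.21.187  path d0:H2→d1:-  best=H2
  add 176.0.0.0/4 -> H5 at depth 4

== LOOKUPS ==
["H4","H4","H4","H3","H0","H3","H3","H0","H1","H1","H1","H4","H3","H2"]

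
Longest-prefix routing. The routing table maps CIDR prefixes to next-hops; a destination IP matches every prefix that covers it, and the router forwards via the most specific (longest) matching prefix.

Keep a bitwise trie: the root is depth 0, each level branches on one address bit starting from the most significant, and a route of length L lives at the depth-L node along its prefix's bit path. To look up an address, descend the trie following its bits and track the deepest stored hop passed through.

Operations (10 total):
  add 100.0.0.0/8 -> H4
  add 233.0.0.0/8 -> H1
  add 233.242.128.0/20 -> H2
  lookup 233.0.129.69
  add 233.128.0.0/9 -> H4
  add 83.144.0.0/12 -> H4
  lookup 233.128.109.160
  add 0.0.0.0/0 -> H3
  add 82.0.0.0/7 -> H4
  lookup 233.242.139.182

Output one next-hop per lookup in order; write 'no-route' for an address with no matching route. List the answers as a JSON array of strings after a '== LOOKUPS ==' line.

Trace:
  + 100.0.0.0/8 (H4) depth=8
  + 233.0.0.0/8 (H1) depth=8
  + 233.242.128.0/20 (H2) depth=20
  lookup 233.0.129.69: bits 11101001 walk d0:-→d1:-→d2:-→d3:-→d4:-→d5:-→d6:-→d7:-→d8:H1 -> H1
  + 233.128.0.0/9 (H4) depth=9
  + 83.144.0.0/12 (H4) depth=12
  lookup 233.128.109.160: bits 111010011 walk d0:-→d1:-→d2:-→d3:-→d4:-→d5:-→d6:-→d7:-→d8:H1→d9:H4 -> H4
  + 0.0.0.0/0 (H3) depth=0
  + 82.0.0.0/7 (H4) depth=7
  lookup 233.242.139.182: bits 11101001111100101000 walk d0:H3→d1:-→d2:-→d3:-→d4:-→d5:-→d6:-→d7:-→d8:H1→d9:H4→d10:-→d11:-→d12:-→d13:-→d14:-→d15:-→d16:-→d17:-→d18:-→d19:-→d20:H2 -> H2

== LOOKUPS ==
["H1","H4","H2"]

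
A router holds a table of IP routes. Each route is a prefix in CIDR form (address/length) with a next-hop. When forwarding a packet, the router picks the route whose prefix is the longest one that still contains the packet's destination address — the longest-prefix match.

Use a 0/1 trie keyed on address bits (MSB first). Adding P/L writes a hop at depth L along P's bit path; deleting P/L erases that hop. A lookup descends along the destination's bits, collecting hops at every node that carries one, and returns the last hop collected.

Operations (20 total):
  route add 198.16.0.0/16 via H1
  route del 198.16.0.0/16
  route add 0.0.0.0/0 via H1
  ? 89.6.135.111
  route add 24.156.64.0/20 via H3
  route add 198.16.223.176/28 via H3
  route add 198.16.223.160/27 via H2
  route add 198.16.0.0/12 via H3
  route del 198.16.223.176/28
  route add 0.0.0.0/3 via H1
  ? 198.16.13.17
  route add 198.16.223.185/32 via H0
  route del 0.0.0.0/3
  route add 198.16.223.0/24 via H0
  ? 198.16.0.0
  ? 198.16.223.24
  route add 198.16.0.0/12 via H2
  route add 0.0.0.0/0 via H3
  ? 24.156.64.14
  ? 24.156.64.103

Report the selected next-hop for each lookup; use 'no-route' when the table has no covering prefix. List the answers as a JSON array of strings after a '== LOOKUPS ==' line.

Trace:
  + 198.16.0.0/16 (H1) depth=16
  - 198.16.0.0/16 clear@16
  + 0.0.0.0/0 (H1) depth=0
  ? 89.6.135.111  path d0:H1  best=H1
  + 24.156.64.0/20 (H3) depth=20
  + 198.16.223.176/28 (H3) depth=28
  + 198.16.223.160/27 (H2) depth=27
  + 198.16.0.0/12 (H3) depth=12
  - 198.16.223.176/28 clear@28
  + 0.0.0.0/3 (H1) depth=3
  ? 198.16.13.17  path d0:H1→d1:-→d2:-→d3:-→d4:-→d5:-→d6:-→d7:-→d8:-→d9:-→d10:-→d11:-→d12:H3→d13:-→d14:-→d15:-→d16:-  best=H3
  + 198.16.223.185/32 (H0) depth=32
  - 0.0.0.0/3 clear@3
  + 198.16.223.0/24 (H0) depth=24
  ? 198.16.0.0  path d0:H1→d1:-→d2:-→d3:-→d4:-→d5:-→d6:-→d7:-→d8:-→d9:-→d10:-→d11:-→d12:H3→d13:-→d14:-→d15:-→d16:-  best=H3
  ? 198.16.223.24  path d0:H1→d1:-→d2:-→d3:-→d4:-→d5:-→d6:-→d7:-→d8:-→d9:-→d10:-→d11:-→d12:H3→d13:-→d14:-→d15:-→d16:-→d17:-→d18:-→d19:-→d20:-→d21:-→d22:-→d23:-→d24:H0  best=H0
  + 198.16.0.0/12 (H2) depth=12
  + 0.0.0.0/0 (H3) depth=0
  ? 24.156.64.14  path d0:H3→d1:-→d2:-→d3:-→d4:-→d5:-→d6:-→d7:-→d8:-→d9:-→d10:-→d11:-→d12:-→d13:-→d14:-→d15:-→d16:-→d17:-→d18:-→d19:-→d20:H3  best=H3
  ? 24.156.64.103  path d0:H3→d1:-→d2:-→d3:-→d4:-→d5:-→d6:-→d7:-→d8:-→d9:-→d10:-→d11:-→d12:-→d13:-→d14:-→d15:-→d16:-→d17:-→d18:-→d19:-→d20:H3  best=H3

== LOOKUPS ==
["H1","H3","H3","H0","H3","H3"]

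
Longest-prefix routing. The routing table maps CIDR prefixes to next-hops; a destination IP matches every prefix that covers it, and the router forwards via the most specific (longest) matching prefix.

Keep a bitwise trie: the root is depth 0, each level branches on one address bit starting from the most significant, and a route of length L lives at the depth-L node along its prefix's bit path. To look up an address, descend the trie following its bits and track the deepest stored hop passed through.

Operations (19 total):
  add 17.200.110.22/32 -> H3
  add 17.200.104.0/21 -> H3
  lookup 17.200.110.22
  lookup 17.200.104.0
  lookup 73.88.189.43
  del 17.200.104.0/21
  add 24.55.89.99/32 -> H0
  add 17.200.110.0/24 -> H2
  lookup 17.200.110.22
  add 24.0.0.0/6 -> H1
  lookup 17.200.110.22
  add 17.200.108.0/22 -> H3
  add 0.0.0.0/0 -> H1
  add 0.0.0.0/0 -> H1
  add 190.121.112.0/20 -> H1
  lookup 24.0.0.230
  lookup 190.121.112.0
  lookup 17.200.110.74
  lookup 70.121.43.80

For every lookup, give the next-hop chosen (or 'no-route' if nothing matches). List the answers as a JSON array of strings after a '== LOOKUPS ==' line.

Trace:
  add 17.200.110.22/32 -> H3 at depth 32
  add 17.200.104.0/21 -> H3 at depth 21
  ? 17.200.110.22  path d0:-→d1:-→d2:-→d3:-→d4:-→d5:-→d6:-→d7:-→d8:-→d9:-→d10:-→d11:-→d12:-→d13:-→d14:-→d15:-→d16:-→d17:-→d18:-→d19:-→d20:-→d21:H3→d22:-→d23:-→d24:-→d25:-→d26:-→d27:-→d28:-→d29:-→d30:-→d31:-→d32:H3  best=H3
  ? 17.200.104.0  path d0:-→d1:-→d2:-→d3:-→d4:-→d5:-→d6:-→d7:-→d8:-→d9:-→d10:-→d11:-→d12:-→d13:-→d14:-→d15:-→d16:-→d17:-→d18:-→d19:-→d20:-→d21:H3  best=H3
  ? 73.88.189.43  path d0:-→d1:-  best=no-route
  del 17.200.104.0/21 (clear depth 21)
  add 24.55.89.99/32 -> H0 at depth 32
  add 17.200.110.0/24 -> H2 at depth 24
  ? 17.200.110.22  path d0:-→d1:-→d2:-→d3:-→d4:-→d5:-→d6:-→d7:-→d8:-→d9:-→d10:-→d11:-→d12:-→d13:-→d14:-→d15:-→d16:-→d17:-→d18:-→d19:-→d20:-→d21:-→d22:-→d23:-→d24:H2→d25:-→d26:-→d27:-→d28:-→d29:-→d30:-→d31:-→d32:H3  best=H3
  add 24.0.0.0/6 -> H1 at depth 6
  ? 17.200.110.22  path d0:-→d1:-→d2:-→d3:-→d4:-→d5:-→d6:-→d7:-→d8:-→d9:-→d10:-→d11:-→d12:-→d13:-→d14:-→d15:-→d16:-→d17:-→d18:-→d19:-→d20:-→d21:-→d22:-→d23:-→d24:H2→d25:-→d26:-→d27:-→d28:-→d29:-→d30:-→d31:-→d32:H3  best=H3
  add 17.200.108.0/22 -> H3 at depth 22
  add 0.0.0.0/0 -> H1 at depth 0
  add 0.0.0.0/0 -> H1 at depth 0
  add 190.121.112.0/20 -> H1 at depth 20
  ? 24.0.0.230  path d0:H1→d1:-→d2:-→d3:-→d4:-→d5:-→d6:H1→d7:-→d8:-→d9:-→d10:-  best=H1
  ? 190.121.112.0  path d0:H1→d1:-→d2:-→d3:-→d4:-→d5:-→d6:-→d7:-→d8:-→d9:-→d10:-→d11:-→d12:-→d13:-→d14:-→d15:-→d16:-→d17:-→d18:-→d19:-→d20:H1  best=H1
  ? 17.200.110.74  path d0:H1→d1:-→d2:-→d3:-→d4:-→d5:-→d6:-→d7:-→d8:-→d9:-→d10:-→d11:-→d12:-→d13:-→d14:-→d15:-→d16:-→d17:-→d18:-→d19:-→d20:-→d21:-→d22:H3→d23:-→d24:H2→d25:-  best=H2
  ? 70.121.43.80  path d0:H1→d1:-  best=H1

== LOOKUPS ==
["H3","H3","no-route","H3","H3","H1","H1","H2","H1"]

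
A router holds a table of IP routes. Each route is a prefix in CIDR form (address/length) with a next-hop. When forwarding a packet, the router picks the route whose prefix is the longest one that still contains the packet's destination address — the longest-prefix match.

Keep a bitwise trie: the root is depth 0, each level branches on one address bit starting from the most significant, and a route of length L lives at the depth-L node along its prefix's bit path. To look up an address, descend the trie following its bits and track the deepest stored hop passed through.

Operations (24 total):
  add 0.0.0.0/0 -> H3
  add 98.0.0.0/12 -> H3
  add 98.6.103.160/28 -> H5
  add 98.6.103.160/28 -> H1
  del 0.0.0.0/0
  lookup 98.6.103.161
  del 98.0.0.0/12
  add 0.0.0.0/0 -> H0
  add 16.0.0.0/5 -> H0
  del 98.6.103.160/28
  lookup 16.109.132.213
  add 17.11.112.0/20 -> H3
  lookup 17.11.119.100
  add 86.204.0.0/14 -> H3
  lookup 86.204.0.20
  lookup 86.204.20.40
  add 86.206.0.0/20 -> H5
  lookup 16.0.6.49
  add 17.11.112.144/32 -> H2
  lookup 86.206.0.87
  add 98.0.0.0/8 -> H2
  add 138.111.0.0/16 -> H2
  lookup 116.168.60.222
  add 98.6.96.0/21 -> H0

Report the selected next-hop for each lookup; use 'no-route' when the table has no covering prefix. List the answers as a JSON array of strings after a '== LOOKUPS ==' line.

Process each operation:
  + 0.0.0.0/0 (H3) depth=0
  + 98.0.0.0/12 (H3) depth=12
  + 98.6.103.160/28 (H5) depth=28
  + 98.6.103.160/28 (H1) depth=28
  - 0.0.0.0/0 clear@0
  Q 98.6.103.161: descend 0110001000000110011001111010 ; hops seen [H3,H1] ; pick H1
  - 98.0.0.0/12 clear@12
  + 0.0.0.0/0 (H0) depth=0
  + 16.0.0.0/5 (H0) depth=5
  - 98.6.103.160/28 clear@28
  Q 16.109.132.213: descend 00010 ; hops seen [H0,H0] ; pick H0
  + 17.11.112.0/20 (H3) depth=20
  Q 17.11.119.100: descend 00010001000010110111 ; hops seen [H0,H0,H3] ; pick H3
  + 86.204.0.0/14 (H3) depth=14
  Q 86.204.0.20: descend 01010110110011 ; hops seen [H0,H3] ; pick H3
  Q 86.204.20.40: descend 01010110110011 ; hops seen [H0,H3] ; pick H3
  + 86.206.0.0/20 (H5) depth=20
  Q 16.0.6.49: descend 0001000 ; hops seen [H0,H0] ; pick H0
  + 17.11.112.144/32 (H2) depth=32
  Q 86.206.0.87: descend 01010110110011100000 ; hops seen [H0,H3,H5] ; pick H5
  + 98.0.0.0/8 (H2) depth=8
  + 138.111.0.0/16 (H2) depth=16
  Q 116.168.60.222: descend 011 ; hops seen [H0] ; pick H0
  + 98.6.96.0/21 (H0) depth=21

== LOOKUPS ==
["H1","H0","H3","H3","H3","H0","H5","H0"]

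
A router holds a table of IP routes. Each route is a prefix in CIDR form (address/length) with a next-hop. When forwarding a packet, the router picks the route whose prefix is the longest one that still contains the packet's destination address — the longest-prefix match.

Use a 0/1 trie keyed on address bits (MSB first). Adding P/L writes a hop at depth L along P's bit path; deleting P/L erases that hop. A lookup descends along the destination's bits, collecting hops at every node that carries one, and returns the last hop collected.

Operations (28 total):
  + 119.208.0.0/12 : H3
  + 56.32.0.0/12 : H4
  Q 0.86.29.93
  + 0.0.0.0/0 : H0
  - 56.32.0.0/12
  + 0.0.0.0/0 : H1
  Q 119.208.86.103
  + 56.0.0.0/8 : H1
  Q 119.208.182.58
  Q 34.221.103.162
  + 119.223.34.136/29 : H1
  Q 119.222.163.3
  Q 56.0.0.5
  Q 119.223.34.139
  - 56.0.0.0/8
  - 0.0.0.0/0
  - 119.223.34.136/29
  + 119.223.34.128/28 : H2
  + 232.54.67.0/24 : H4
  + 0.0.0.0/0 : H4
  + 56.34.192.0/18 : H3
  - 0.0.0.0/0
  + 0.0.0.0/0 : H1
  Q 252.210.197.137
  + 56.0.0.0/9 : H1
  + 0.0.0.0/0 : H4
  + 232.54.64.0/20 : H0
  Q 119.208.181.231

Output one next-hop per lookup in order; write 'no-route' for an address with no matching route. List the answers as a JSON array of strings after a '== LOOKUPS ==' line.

Apply in order:
  add 119.208.0.0/12 -> H3 at depth 12
  add 56.32.0.0/12 -> H4 at depth 12
  lookup 0.86.29.93: bits 00 walk d0:-→d1:-→d2:- -> no-route
  add 0.0.0.0/0 -> H0 at depth 0
  - 56.32.0.0/12 clear@12
  add 0.0.0.0/0 -> H1 at depth 0
  lookup 119.208.86.103: bits 011101111101 walk d0:H1→d1:-→d2:-→d3:-→d4:-→d5:-→d6:-→d7:-→d8:-→d9:-→d10:-→d11:-→d12:H3 -> H3
  add 56.0.0.0/8 -> H1 at depth 8
  lookup 119.208.182.58: bits 011101111101 walk d0:H1→d1:-→d2:-→d3:-→d4:-→d5:-→d6:-→d7:-→d8:-→d9:-→d10:-→d11:-→d12:H3 -> H3
  lookup 34.221.103.162: bits 001 walk d0:H1→d1:-→d2:-→d3:- -> H1
  add 119.223.34.136/29 -> H1 at depth 29
  lookup 119.222.163.3: bits 011101111101111 walk d0:H1→d1:-→d2:-→d3:-→d4:-→d5:-→d6:-→d7:-→d8:-→d9:-→d10:-→d11:-→d12:H3→d13:-→d14:-→d15:- -> H3
  lookup 56.0.0.5: bits 0011100000 walk d0:H1→d1:-→d2:-→d3:-→d4:-→d5:-→d6:-→d7:-→d8:H1→d9:-→d10:- -> H1
  lookup 119.223.34.139: bits 01110111110111110010001010001 walk d0:H1→d1:-→d2:-→d3:-→d4:-→d5:-→d6:-→d7:-→d8:-→d9:-→d10:-→d11:-→d12:H3→d13:-→d14:-→d15:-→d16:-→d17:-→d18:-→d19:-→d20:-→d21:-→d22:-→d23:-→d24:-→d25:-→d26:-→d27:-→d28:-→d29:H1 -> H1
  - 56.0.0.0/8 clear@8
  - 0.0.0.0/0 clear@0
  - 119.223.34.136/29 clear@29
  add 119.223.34.128/28 -> H2 at depth 28
  add 232.54.67.0/24 -> H4 at depth 24
  add 0.0.0.0/0 -> H4 at depth 0
  add 56.34.192.0/18 -> H3 at depth 18
  - 0.0.0.0/0 clear@0
  add 0.0.0.0/0 -> H1 at depth 0
  lookup 252.210.197.137: bits 111 walk d0:H1→d1:-→d2:-→d3:- -> H1
  add 56.0.0.0/9 -> H1 at depth 9
  add 0.0.0.0/0 -> H4 at depth 0
  add 232.54.64.0/20 -> H0 at depth 20
  lookup 119.208.181.231: bits 011101111101 walk d0:H4→d1:-→d2:-→d3:-→d4:-→d5:-→d6:-→d7:-→d8:-→d9:-→d10:-→d11:-→d12:H3 -> H3

== LOOKUPS ==
["no-route","H3","H3","H1","H3","H1","H1","H1","H3"]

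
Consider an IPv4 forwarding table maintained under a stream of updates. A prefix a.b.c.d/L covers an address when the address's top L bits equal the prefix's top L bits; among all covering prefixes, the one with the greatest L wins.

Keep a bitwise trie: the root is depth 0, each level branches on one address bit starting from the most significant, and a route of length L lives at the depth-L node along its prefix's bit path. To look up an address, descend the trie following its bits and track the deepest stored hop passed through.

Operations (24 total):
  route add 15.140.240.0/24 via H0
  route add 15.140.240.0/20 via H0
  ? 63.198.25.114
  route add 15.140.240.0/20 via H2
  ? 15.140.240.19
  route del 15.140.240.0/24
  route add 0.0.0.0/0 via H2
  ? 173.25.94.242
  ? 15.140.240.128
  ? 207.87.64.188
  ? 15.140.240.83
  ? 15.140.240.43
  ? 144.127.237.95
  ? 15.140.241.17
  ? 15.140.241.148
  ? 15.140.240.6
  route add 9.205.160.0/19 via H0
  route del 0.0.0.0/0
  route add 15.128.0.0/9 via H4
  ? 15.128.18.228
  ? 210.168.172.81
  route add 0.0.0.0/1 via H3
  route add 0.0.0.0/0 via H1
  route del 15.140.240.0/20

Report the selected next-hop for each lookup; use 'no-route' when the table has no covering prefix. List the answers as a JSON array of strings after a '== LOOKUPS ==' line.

Trace:
  + 15.140.240.0/24 (H0) depth=24
  + 15.140.240.0/20 (H0) depth=20
  lookup 63.198.25.114: bits 00 walk d0:-→d1:-→d2:- -> no-route
  + 15.140.240.0/20 (H2) depth=20
  lookup 15.140.240.19: bits 000011111000110011110000 walk d0:-→d1:-→d2:-→d3:-→d4:-→d5:-→d6:-→d7:-→d8:-→d9:-→d10:-→d11:-→d12:-→d13:-→d14:-→d15:-→d16:-→d17:-→d18:-→d19:-→d20:H2→d21:-→d22:-→d23:-→d24:H0 -> H0
  - 15.140.240.0/24 clear@24
  + 0.0.0.0/0 (H2) depth=0
  lookup 173.25.94.242: bits ε walk d0:H2 -> H2
  lookup 15.140.240.128: bits 000011111000110011110000 walk d0:H2→d1:-→d2:-→d3:-→d4:-→d5:-→d6:-→d7:-→d8:-→d9:-→d10:-→d11:-→d12:-→d13:-→d14:-→d15:-→d16:-→d17:-→d18:-→d19:-→d20:H2→d21:-→d22:-→d23:-→d24:- -> H2
  lookup 207.87.64.188: bits ε walk d0:H2 -> H2
  lookup 15.140.240.83: bits 000011111000110011110000 walk d0:H2→d1:-→d2:-→d3:-→d4:-→d5:-→d6:-→d7:-→d8:-→d9:-→d10:-→d11:-→d12:-→d13:-→d14:-→d15:-→d16:-→d17:-→d18:-→d19:-→d20:H2→d21:-→d22:-→d23:-→d24:- -> H2
  lookup 15.140.240.43: bits 000011111000110011110000 walk d0:H2→d1:-→d2:-→d3:-→d4:-→d5:-→d6:-→d7:-→d8:-→d9:-→d10:-→d11:-→d12:-→d13:-→d14:-→d15:-→d16:-→d17:-→d18:-→d19:-→d20:H2→d21:-→d22:-→d23:-→d24:- -> H2
  lookup 144.127.237.95: bits ε walk d0:H2 -> H2
  lookup 15.140.241.17: bits 00001111100011001111000 walk d0:H2→d1:-→d2:-→d3:-→d4:-→d5:-→d6:-→d7:-→d8:-→d9:-→d10:-→d11:-→d12:-→d13:-→d14:-→d15:-→d16:-→d17:-→d18:-→d19:-→d20:H2→d21:-→d22:-→d23:- -> H2
  lookup 15.140.241.148: bits 00001111100011001111000 walk d0:H2→d1:-→d2:-→d3:-→d4:-→d5:-→d6:-→d7:-→d8:-→d9:-→d10:-→d11:-→d12:-→d13:-→d14:-→d15:-→d16:-→d17:-→d18:-→d19:-→d20:H2→d21:-→d22:-→d23:- -> H2
  lookup 15.140.240.6: bits 000011111000110011110000 walk d0:H2→d1:-→d2:-→d3:-→d4:-→d5:-→d6:-→d7:-→d8:-→d9:-→d10:-→d11:-→d12:-→d13:-→d14:-→d15:-→d16:-→d17:-→d18:-→d19:-→d20:H2→d21:-→d22:-→d23:-→d24:- -> H2
  + 9.205.160.0/19 (H0) depth=19
  - 0.0.0.0/0 clear@0
  + 15.128.0.0/9 (H4) depth=9
  lookup 15.128.18.228: bits 000011111000 walk d0:-→d1:-→d2:-→d3:-→d4:-→d5:-→d6:-→d7:-→d8:-→d9:H4→d10:-→d11:-→d12:- -> H4
  lookup 210.168.172.81: bits ε walk d0:- -> no-route
  + 0.0.0.0/1 (H3) depth=1
  + 0.0.0.0/0 (H1) depth=0
  - 15.140.240.0/20 clear@20

== LOOKUPS ==
["no-route","H0","H2","H2","H2","H2","H2","H2","H2","H2","H2","H4","no-route"]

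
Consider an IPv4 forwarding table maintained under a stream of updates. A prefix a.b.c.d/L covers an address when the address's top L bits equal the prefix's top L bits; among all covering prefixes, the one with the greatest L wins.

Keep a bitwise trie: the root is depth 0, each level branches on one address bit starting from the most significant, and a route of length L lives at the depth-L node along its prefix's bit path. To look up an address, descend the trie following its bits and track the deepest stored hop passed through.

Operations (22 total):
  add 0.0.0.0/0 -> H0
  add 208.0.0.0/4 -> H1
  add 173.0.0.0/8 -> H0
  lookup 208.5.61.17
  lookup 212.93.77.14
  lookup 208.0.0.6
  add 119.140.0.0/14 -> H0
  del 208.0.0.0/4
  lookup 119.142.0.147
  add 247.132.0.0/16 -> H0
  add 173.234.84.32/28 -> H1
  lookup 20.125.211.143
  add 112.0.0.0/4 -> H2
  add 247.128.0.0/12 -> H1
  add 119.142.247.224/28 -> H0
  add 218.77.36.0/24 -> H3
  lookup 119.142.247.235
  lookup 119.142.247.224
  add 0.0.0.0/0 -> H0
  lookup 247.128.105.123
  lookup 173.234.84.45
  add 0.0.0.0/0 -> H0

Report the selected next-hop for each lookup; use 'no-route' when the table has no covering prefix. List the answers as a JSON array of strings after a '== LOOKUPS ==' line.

Apply in order:
  + 0.0.0.0/0 (H0) depth=0
  + 208.0.0.0/4 (H1) depth=4
  + 173.0.0.0/8 (H0) depth=8
  Q 208.5.61.17: descend 1101 ; hops seen [H0,H1] ; pick H1
  Q 212.93.77.14: descend 1101 ; hops seen [H0,H1] ; pick H1
  Q 208.0.0.6: descend 1101 ; hops seen [H0,H1] ; pick H1
  + 119.140.0.0/14 (H0) depth=14
  del 208.0.0.0/4 (clear depth 4)
  Q 119.142.0.147: descend 01110111100011 ; hops seen [H0,H0] ; pick H0
  + 247.132.0.0/16 (H0) depth=16
  + 173.234.84.32/28 (H1) depth=28
  Q 20.125.211.143: descend 0 ; hops seen [H0] ; pick H0
  + 112.0.0.0/4 (H2) depth=4
  + 247.128.0.0/12 (H1) depth=12
  + 119.142.247.224/28 (H0) depth=28
  + 218.77.36.0/24 (H3) depth=24
  Q 119.142.247.235: descend 0111011110001110111101111110 ; hops seen [H0,H2,H0,H0] ; pick H0
  Q 119.142.247.224: descend 0111011110001110111101111110 ; hops seen [H0,H2,H0,H0] ; pick H0
  + 0.0.0.0/0 (H0) depth=0
  Q 247.128.105.123: descend 1111011110000 ; hops seen [H0,H1] ; pick H1
  Q 173.234.84.45: descend 1010110111101010010101000010 ; hops seen [H0,H0,H1] ; pick H1
  + 0.0.0.0/0 (H0) depth=0

== LOOKUPS ==
["H1","H1","H1","H0","H0","H0","H0","H1","H1"]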